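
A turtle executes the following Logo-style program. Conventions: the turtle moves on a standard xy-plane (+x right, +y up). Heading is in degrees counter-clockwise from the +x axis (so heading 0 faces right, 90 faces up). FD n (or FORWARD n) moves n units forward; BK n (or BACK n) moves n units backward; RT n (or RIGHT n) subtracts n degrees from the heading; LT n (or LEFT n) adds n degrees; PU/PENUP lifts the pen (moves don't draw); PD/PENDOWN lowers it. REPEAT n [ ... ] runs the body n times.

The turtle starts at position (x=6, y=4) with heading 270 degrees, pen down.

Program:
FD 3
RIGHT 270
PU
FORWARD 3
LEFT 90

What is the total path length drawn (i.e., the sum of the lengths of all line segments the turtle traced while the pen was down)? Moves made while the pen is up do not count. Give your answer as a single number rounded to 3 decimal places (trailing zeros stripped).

Executing turtle program step by step:
Start: pos=(6,4), heading=270, pen down
FD 3: (6,4) -> (6,1) [heading=270, draw]
RT 270: heading 270 -> 0
PU: pen up
FD 3: (6,1) -> (9,1) [heading=0, move]
LT 90: heading 0 -> 90
Final: pos=(9,1), heading=90, 1 segment(s) drawn

Segment lengths:
  seg 1: (6,4) -> (6,1), length = 3
Total = 3

Answer: 3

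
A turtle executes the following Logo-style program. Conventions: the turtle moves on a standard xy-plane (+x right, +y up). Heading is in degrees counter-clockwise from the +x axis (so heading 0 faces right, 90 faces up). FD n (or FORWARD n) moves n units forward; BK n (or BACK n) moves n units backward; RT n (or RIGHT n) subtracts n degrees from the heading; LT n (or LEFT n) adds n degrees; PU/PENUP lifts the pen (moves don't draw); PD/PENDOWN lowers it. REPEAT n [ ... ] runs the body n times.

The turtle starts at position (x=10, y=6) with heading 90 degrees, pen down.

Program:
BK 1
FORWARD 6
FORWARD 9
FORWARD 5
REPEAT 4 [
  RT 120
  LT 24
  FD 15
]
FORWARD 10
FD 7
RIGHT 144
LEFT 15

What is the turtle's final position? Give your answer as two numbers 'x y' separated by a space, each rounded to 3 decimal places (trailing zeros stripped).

Executing turtle program step by step:
Start: pos=(10,6), heading=90, pen down
BK 1: (10,6) -> (10,5) [heading=90, draw]
FD 6: (10,5) -> (10,11) [heading=90, draw]
FD 9: (10,11) -> (10,20) [heading=90, draw]
FD 5: (10,20) -> (10,25) [heading=90, draw]
REPEAT 4 [
  -- iteration 1/4 --
  RT 120: heading 90 -> 330
  LT 24: heading 330 -> 354
  FD 15: (10,25) -> (24.918,23.432) [heading=354, draw]
  -- iteration 2/4 --
  RT 120: heading 354 -> 234
  LT 24: heading 234 -> 258
  FD 15: (24.918,23.432) -> (21.799,8.76) [heading=258, draw]
  -- iteration 3/4 --
  RT 120: heading 258 -> 138
  LT 24: heading 138 -> 162
  FD 15: (21.799,8.76) -> (7.533,13.395) [heading=162, draw]
  -- iteration 4/4 --
  RT 120: heading 162 -> 42
  LT 24: heading 42 -> 66
  FD 15: (7.533,13.395) -> (13.634,27.098) [heading=66, draw]
]
FD 10: (13.634,27.098) -> (17.702,36.234) [heading=66, draw]
FD 7: (17.702,36.234) -> (20.549,42.629) [heading=66, draw]
RT 144: heading 66 -> 282
LT 15: heading 282 -> 297
Final: pos=(20.549,42.629), heading=297, 10 segment(s) drawn

Answer: 20.549 42.629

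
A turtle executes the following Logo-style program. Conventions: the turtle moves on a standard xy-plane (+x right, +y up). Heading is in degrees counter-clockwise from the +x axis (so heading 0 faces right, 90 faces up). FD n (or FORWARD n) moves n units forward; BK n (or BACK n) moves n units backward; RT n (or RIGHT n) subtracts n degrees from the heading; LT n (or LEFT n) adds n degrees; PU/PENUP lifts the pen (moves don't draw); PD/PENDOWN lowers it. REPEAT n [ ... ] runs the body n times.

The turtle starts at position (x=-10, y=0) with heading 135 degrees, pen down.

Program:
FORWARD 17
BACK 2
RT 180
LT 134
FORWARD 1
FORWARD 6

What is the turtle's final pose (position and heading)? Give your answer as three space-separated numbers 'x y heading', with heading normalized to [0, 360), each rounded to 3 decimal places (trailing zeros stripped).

Answer: -20.484 17.606 89

Derivation:
Executing turtle program step by step:
Start: pos=(-10,0), heading=135, pen down
FD 17: (-10,0) -> (-22.021,12.021) [heading=135, draw]
BK 2: (-22.021,12.021) -> (-20.607,10.607) [heading=135, draw]
RT 180: heading 135 -> 315
LT 134: heading 315 -> 89
FD 1: (-20.607,10.607) -> (-20.589,11.606) [heading=89, draw]
FD 6: (-20.589,11.606) -> (-20.484,17.606) [heading=89, draw]
Final: pos=(-20.484,17.606), heading=89, 4 segment(s) drawn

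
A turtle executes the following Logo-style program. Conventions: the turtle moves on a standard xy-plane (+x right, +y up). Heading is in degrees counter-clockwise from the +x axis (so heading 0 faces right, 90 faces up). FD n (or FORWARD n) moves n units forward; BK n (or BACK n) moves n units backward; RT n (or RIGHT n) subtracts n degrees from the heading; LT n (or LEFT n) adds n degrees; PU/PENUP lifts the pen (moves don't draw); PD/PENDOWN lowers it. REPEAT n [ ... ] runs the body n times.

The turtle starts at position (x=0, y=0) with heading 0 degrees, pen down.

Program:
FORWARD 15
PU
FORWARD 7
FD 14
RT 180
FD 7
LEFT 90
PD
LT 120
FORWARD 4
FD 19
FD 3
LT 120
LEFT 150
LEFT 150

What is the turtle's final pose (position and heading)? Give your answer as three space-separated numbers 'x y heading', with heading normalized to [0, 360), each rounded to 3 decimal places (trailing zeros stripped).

Executing turtle program step by step:
Start: pos=(0,0), heading=0, pen down
FD 15: (0,0) -> (15,0) [heading=0, draw]
PU: pen up
FD 7: (15,0) -> (22,0) [heading=0, move]
FD 14: (22,0) -> (36,0) [heading=0, move]
RT 180: heading 0 -> 180
FD 7: (36,0) -> (29,0) [heading=180, move]
LT 90: heading 180 -> 270
PD: pen down
LT 120: heading 270 -> 30
FD 4: (29,0) -> (32.464,2) [heading=30, draw]
FD 19: (32.464,2) -> (48.919,11.5) [heading=30, draw]
FD 3: (48.919,11.5) -> (51.517,13) [heading=30, draw]
LT 120: heading 30 -> 150
LT 150: heading 150 -> 300
LT 150: heading 300 -> 90
Final: pos=(51.517,13), heading=90, 4 segment(s) drawn

Answer: 51.517 13 90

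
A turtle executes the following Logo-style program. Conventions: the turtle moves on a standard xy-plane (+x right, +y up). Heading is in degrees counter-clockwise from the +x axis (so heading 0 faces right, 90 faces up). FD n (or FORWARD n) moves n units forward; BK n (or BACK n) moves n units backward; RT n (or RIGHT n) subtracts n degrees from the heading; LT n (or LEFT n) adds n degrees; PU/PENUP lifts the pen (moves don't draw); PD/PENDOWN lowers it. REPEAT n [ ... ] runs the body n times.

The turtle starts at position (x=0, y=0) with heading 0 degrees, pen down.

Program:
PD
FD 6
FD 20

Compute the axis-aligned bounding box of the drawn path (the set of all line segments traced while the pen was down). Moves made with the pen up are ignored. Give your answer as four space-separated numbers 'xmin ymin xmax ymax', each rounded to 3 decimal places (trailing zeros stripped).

Executing turtle program step by step:
Start: pos=(0,0), heading=0, pen down
PD: pen down
FD 6: (0,0) -> (6,0) [heading=0, draw]
FD 20: (6,0) -> (26,0) [heading=0, draw]
Final: pos=(26,0), heading=0, 2 segment(s) drawn

Segment endpoints: x in {0, 6, 26}, y in {0}
xmin=0, ymin=0, xmax=26, ymax=0

Answer: 0 0 26 0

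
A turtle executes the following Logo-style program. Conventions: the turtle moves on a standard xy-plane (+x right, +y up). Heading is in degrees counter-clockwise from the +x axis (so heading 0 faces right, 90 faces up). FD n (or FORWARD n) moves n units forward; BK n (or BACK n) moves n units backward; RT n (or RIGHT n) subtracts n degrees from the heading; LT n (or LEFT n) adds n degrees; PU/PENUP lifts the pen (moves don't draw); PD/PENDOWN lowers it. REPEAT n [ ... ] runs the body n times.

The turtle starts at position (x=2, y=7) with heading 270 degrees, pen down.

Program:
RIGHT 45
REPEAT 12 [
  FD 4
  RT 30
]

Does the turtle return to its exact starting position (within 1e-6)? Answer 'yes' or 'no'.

Answer: yes

Derivation:
Executing turtle program step by step:
Start: pos=(2,7), heading=270, pen down
RT 45: heading 270 -> 225
REPEAT 12 [
  -- iteration 1/12 --
  FD 4: (2,7) -> (-0.828,4.172) [heading=225, draw]
  RT 30: heading 225 -> 195
  -- iteration 2/12 --
  FD 4: (-0.828,4.172) -> (-4.692,3.136) [heading=195, draw]
  RT 30: heading 195 -> 165
  -- iteration 3/12 --
  FD 4: (-4.692,3.136) -> (-8.556,4.172) [heading=165, draw]
  RT 30: heading 165 -> 135
  -- iteration 4/12 --
  FD 4: (-8.556,4.172) -> (-11.384,7) [heading=135, draw]
  RT 30: heading 135 -> 105
  -- iteration 5/12 --
  FD 4: (-11.384,7) -> (-12.42,10.864) [heading=105, draw]
  RT 30: heading 105 -> 75
  -- iteration 6/12 --
  FD 4: (-12.42,10.864) -> (-11.384,14.727) [heading=75, draw]
  RT 30: heading 75 -> 45
  -- iteration 7/12 --
  FD 4: (-11.384,14.727) -> (-8.556,17.556) [heading=45, draw]
  RT 30: heading 45 -> 15
  -- iteration 8/12 --
  FD 4: (-8.556,17.556) -> (-4.692,18.591) [heading=15, draw]
  RT 30: heading 15 -> 345
  -- iteration 9/12 --
  FD 4: (-4.692,18.591) -> (-0.828,17.556) [heading=345, draw]
  RT 30: heading 345 -> 315
  -- iteration 10/12 --
  FD 4: (-0.828,17.556) -> (2,14.727) [heading=315, draw]
  RT 30: heading 315 -> 285
  -- iteration 11/12 --
  FD 4: (2,14.727) -> (3.035,10.864) [heading=285, draw]
  RT 30: heading 285 -> 255
  -- iteration 12/12 --
  FD 4: (3.035,10.864) -> (2,7) [heading=255, draw]
  RT 30: heading 255 -> 225
]
Final: pos=(2,7), heading=225, 12 segment(s) drawn

Start position: (2, 7)
Final position: (2, 7)
Distance = 0; < 1e-6 -> CLOSED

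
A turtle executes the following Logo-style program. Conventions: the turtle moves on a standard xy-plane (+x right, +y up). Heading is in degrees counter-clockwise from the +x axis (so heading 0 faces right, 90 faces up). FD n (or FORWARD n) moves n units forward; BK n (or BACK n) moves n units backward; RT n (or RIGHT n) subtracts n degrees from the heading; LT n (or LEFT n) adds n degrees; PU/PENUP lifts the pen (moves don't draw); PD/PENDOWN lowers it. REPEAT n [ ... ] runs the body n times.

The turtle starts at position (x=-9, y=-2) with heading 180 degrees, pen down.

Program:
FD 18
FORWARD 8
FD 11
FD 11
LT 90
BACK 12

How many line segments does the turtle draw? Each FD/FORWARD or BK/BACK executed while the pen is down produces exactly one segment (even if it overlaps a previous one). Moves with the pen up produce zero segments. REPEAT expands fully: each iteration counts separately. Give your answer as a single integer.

Executing turtle program step by step:
Start: pos=(-9,-2), heading=180, pen down
FD 18: (-9,-2) -> (-27,-2) [heading=180, draw]
FD 8: (-27,-2) -> (-35,-2) [heading=180, draw]
FD 11: (-35,-2) -> (-46,-2) [heading=180, draw]
FD 11: (-46,-2) -> (-57,-2) [heading=180, draw]
LT 90: heading 180 -> 270
BK 12: (-57,-2) -> (-57,10) [heading=270, draw]
Final: pos=(-57,10), heading=270, 5 segment(s) drawn
Segments drawn: 5

Answer: 5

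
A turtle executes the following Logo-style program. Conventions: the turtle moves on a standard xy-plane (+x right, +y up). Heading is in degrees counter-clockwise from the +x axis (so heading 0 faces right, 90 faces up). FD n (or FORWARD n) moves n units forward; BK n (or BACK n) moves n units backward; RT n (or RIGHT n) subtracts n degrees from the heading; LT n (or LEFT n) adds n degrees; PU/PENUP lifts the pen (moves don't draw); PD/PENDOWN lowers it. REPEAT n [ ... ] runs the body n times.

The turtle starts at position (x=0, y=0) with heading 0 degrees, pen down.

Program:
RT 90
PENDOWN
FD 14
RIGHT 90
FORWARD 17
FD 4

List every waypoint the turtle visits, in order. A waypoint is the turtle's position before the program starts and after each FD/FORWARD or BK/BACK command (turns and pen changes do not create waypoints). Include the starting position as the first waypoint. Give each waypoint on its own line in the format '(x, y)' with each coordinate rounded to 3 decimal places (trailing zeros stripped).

Answer: (0, 0)
(0, -14)
(-17, -14)
(-21, -14)

Derivation:
Executing turtle program step by step:
Start: pos=(0,0), heading=0, pen down
RT 90: heading 0 -> 270
PD: pen down
FD 14: (0,0) -> (0,-14) [heading=270, draw]
RT 90: heading 270 -> 180
FD 17: (0,-14) -> (-17,-14) [heading=180, draw]
FD 4: (-17,-14) -> (-21,-14) [heading=180, draw]
Final: pos=(-21,-14), heading=180, 3 segment(s) drawn
Waypoints (4 total):
(0, 0)
(0, -14)
(-17, -14)
(-21, -14)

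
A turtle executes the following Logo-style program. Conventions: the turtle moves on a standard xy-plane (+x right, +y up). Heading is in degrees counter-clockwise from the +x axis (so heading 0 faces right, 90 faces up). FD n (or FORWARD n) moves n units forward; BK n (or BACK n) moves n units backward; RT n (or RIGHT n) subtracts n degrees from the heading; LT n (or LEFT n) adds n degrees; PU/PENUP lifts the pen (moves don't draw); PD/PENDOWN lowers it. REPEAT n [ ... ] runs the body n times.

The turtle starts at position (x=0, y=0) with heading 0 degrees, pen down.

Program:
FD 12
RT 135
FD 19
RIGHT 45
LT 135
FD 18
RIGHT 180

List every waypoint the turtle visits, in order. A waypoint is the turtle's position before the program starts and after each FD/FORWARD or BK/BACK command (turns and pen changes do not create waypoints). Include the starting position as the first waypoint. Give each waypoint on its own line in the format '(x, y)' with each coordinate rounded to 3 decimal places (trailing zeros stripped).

Executing turtle program step by step:
Start: pos=(0,0), heading=0, pen down
FD 12: (0,0) -> (12,0) [heading=0, draw]
RT 135: heading 0 -> 225
FD 19: (12,0) -> (-1.435,-13.435) [heading=225, draw]
RT 45: heading 225 -> 180
LT 135: heading 180 -> 315
FD 18: (-1.435,-13.435) -> (11.293,-26.163) [heading=315, draw]
RT 180: heading 315 -> 135
Final: pos=(11.293,-26.163), heading=135, 3 segment(s) drawn
Waypoints (4 total):
(0, 0)
(12, 0)
(-1.435, -13.435)
(11.293, -26.163)

Answer: (0, 0)
(12, 0)
(-1.435, -13.435)
(11.293, -26.163)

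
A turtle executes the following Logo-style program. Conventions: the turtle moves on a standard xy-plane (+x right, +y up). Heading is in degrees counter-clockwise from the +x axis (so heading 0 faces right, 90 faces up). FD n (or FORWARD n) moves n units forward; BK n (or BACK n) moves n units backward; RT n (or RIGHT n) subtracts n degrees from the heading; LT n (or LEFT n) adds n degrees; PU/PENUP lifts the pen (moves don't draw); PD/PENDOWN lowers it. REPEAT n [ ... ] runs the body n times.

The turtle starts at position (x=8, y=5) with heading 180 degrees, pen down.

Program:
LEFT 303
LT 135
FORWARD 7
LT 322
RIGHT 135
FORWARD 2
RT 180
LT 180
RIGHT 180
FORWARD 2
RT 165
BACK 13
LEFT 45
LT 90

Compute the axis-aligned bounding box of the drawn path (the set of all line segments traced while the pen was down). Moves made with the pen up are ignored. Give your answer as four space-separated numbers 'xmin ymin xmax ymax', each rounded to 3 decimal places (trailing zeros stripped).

Answer: 6.545 -14.65 8.802 5

Derivation:
Executing turtle program step by step:
Start: pos=(8,5), heading=180, pen down
LT 303: heading 180 -> 123
LT 135: heading 123 -> 258
FD 7: (8,5) -> (6.545,-1.847) [heading=258, draw]
LT 322: heading 258 -> 220
RT 135: heading 220 -> 85
FD 2: (6.545,-1.847) -> (6.719,0.145) [heading=85, draw]
RT 180: heading 85 -> 265
LT 180: heading 265 -> 85
RT 180: heading 85 -> 265
FD 2: (6.719,0.145) -> (6.545,-1.847) [heading=265, draw]
RT 165: heading 265 -> 100
BK 13: (6.545,-1.847) -> (8.802,-14.65) [heading=100, draw]
LT 45: heading 100 -> 145
LT 90: heading 145 -> 235
Final: pos=(8.802,-14.65), heading=235, 4 segment(s) drawn

Segment endpoints: x in {6.545, 6.719, 8, 8.802}, y in {-14.65, -1.847, 0.145, 5}
xmin=6.545, ymin=-14.65, xmax=8.802, ymax=5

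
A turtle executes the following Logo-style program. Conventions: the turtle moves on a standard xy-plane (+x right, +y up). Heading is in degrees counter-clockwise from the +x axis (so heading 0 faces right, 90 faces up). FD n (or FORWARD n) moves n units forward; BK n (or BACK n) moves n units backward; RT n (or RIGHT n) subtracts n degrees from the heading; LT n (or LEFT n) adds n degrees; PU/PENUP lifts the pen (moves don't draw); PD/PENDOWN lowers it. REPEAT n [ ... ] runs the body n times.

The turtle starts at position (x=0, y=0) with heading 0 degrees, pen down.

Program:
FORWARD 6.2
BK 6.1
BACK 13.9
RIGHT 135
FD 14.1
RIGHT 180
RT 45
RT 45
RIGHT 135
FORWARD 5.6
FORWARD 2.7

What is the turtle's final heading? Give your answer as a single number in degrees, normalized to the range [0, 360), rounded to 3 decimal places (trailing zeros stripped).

Answer: 180

Derivation:
Executing turtle program step by step:
Start: pos=(0,0), heading=0, pen down
FD 6.2: (0,0) -> (6.2,0) [heading=0, draw]
BK 6.1: (6.2,0) -> (0.1,0) [heading=0, draw]
BK 13.9: (0.1,0) -> (-13.8,0) [heading=0, draw]
RT 135: heading 0 -> 225
FD 14.1: (-13.8,0) -> (-23.77,-9.97) [heading=225, draw]
RT 180: heading 225 -> 45
RT 45: heading 45 -> 0
RT 45: heading 0 -> 315
RT 135: heading 315 -> 180
FD 5.6: (-23.77,-9.97) -> (-29.37,-9.97) [heading=180, draw]
FD 2.7: (-29.37,-9.97) -> (-32.07,-9.97) [heading=180, draw]
Final: pos=(-32.07,-9.97), heading=180, 6 segment(s) drawn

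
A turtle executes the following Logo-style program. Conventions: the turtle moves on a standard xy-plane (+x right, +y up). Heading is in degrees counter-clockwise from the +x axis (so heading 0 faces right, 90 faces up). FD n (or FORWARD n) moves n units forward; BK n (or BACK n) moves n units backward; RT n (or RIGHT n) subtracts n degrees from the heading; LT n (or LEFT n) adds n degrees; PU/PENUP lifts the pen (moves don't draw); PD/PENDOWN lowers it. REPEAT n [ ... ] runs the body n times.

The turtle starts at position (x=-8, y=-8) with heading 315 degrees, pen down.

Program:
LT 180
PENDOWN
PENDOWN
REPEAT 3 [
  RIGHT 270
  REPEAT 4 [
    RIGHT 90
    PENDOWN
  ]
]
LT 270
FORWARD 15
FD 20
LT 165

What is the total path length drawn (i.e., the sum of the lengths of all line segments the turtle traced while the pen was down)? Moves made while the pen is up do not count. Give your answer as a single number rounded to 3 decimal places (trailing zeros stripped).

Answer: 35

Derivation:
Executing turtle program step by step:
Start: pos=(-8,-8), heading=315, pen down
LT 180: heading 315 -> 135
PD: pen down
PD: pen down
REPEAT 3 [
  -- iteration 1/3 --
  RT 270: heading 135 -> 225
  REPEAT 4 [
    -- iteration 1/4 --
    RT 90: heading 225 -> 135
    PD: pen down
    -- iteration 2/4 --
    RT 90: heading 135 -> 45
    PD: pen down
    -- iteration 3/4 --
    RT 90: heading 45 -> 315
    PD: pen down
    -- iteration 4/4 --
    RT 90: heading 315 -> 225
    PD: pen down
  ]
  -- iteration 2/3 --
  RT 270: heading 225 -> 315
  REPEAT 4 [
    -- iteration 1/4 --
    RT 90: heading 315 -> 225
    PD: pen down
    -- iteration 2/4 --
    RT 90: heading 225 -> 135
    PD: pen down
    -- iteration 3/4 --
    RT 90: heading 135 -> 45
    PD: pen down
    -- iteration 4/4 --
    RT 90: heading 45 -> 315
    PD: pen down
  ]
  -- iteration 3/3 --
  RT 270: heading 315 -> 45
  REPEAT 4 [
    -- iteration 1/4 --
    RT 90: heading 45 -> 315
    PD: pen down
    -- iteration 2/4 --
    RT 90: heading 315 -> 225
    PD: pen down
    -- iteration 3/4 --
    RT 90: heading 225 -> 135
    PD: pen down
    -- iteration 4/4 --
    RT 90: heading 135 -> 45
    PD: pen down
  ]
]
LT 270: heading 45 -> 315
FD 15: (-8,-8) -> (2.607,-18.607) [heading=315, draw]
FD 20: (2.607,-18.607) -> (16.749,-32.749) [heading=315, draw]
LT 165: heading 315 -> 120
Final: pos=(16.749,-32.749), heading=120, 2 segment(s) drawn

Segment lengths:
  seg 1: (-8,-8) -> (2.607,-18.607), length = 15
  seg 2: (2.607,-18.607) -> (16.749,-32.749), length = 20
Total = 35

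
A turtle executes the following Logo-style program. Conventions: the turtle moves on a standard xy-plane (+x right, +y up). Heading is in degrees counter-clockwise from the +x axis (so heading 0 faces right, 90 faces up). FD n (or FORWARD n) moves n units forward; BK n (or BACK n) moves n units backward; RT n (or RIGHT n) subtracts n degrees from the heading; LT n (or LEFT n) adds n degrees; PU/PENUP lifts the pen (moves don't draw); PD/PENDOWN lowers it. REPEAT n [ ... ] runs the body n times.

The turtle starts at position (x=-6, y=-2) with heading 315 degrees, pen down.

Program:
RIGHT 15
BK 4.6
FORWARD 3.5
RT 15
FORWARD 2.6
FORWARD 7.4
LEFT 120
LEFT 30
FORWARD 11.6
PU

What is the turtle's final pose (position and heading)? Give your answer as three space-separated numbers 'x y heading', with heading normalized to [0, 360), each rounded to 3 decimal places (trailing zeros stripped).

Answer: -0.96 0.498 75

Derivation:
Executing turtle program step by step:
Start: pos=(-6,-2), heading=315, pen down
RT 15: heading 315 -> 300
BK 4.6: (-6,-2) -> (-8.3,1.984) [heading=300, draw]
FD 3.5: (-8.3,1.984) -> (-6.55,-1.047) [heading=300, draw]
RT 15: heading 300 -> 285
FD 2.6: (-6.55,-1.047) -> (-5.877,-3.559) [heading=285, draw]
FD 7.4: (-5.877,-3.559) -> (-3.962,-10.707) [heading=285, draw]
LT 120: heading 285 -> 45
LT 30: heading 45 -> 75
FD 11.6: (-3.962,-10.707) -> (-0.96,0.498) [heading=75, draw]
PU: pen up
Final: pos=(-0.96,0.498), heading=75, 5 segment(s) drawn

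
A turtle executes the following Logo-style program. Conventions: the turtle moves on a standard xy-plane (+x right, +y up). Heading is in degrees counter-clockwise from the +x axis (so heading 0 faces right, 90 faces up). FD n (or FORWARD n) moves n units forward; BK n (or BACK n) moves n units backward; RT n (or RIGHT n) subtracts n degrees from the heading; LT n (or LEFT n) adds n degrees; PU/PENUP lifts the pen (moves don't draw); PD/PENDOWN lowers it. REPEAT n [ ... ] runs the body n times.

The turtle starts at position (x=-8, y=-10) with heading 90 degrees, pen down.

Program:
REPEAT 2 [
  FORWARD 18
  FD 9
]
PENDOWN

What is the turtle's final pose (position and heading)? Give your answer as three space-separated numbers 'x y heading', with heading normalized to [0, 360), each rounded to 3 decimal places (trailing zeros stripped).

Executing turtle program step by step:
Start: pos=(-8,-10), heading=90, pen down
REPEAT 2 [
  -- iteration 1/2 --
  FD 18: (-8,-10) -> (-8,8) [heading=90, draw]
  FD 9: (-8,8) -> (-8,17) [heading=90, draw]
  -- iteration 2/2 --
  FD 18: (-8,17) -> (-8,35) [heading=90, draw]
  FD 9: (-8,35) -> (-8,44) [heading=90, draw]
]
PD: pen down
Final: pos=(-8,44), heading=90, 4 segment(s) drawn

Answer: -8 44 90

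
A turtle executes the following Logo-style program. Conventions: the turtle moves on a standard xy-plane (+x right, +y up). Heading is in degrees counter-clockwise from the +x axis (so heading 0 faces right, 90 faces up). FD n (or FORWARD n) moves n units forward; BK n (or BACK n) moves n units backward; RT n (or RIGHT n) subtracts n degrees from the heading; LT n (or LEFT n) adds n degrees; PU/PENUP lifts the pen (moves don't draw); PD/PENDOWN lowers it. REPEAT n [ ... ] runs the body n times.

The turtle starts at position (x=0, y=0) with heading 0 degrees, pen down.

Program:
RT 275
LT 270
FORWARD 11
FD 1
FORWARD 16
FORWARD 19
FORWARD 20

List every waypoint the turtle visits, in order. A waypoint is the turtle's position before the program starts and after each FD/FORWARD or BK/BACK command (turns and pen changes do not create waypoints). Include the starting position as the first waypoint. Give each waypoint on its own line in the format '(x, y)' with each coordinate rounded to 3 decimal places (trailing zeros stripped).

Executing turtle program step by step:
Start: pos=(0,0), heading=0, pen down
RT 275: heading 0 -> 85
LT 270: heading 85 -> 355
FD 11: (0,0) -> (10.958,-0.959) [heading=355, draw]
FD 1: (10.958,-0.959) -> (11.954,-1.046) [heading=355, draw]
FD 16: (11.954,-1.046) -> (27.893,-2.44) [heading=355, draw]
FD 19: (27.893,-2.44) -> (46.821,-4.096) [heading=355, draw]
FD 20: (46.821,-4.096) -> (66.745,-5.839) [heading=355, draw]
Final: pos=(66.745,-5.839), heading=355, 5 segment(s) drawn
Waypoints (6 total):
(0, 0)
(10.958, -0.959)
(11.954, -1.046)
(27.893, -2.44)
(46.821, -4.096)
(66.745, -5.839)

Answer: (0, 0)
(10.958, -0.959)
(11.954, -1.046)
(27.893, -2.44)
(46.821, -4.096)
(66.745, -5.839)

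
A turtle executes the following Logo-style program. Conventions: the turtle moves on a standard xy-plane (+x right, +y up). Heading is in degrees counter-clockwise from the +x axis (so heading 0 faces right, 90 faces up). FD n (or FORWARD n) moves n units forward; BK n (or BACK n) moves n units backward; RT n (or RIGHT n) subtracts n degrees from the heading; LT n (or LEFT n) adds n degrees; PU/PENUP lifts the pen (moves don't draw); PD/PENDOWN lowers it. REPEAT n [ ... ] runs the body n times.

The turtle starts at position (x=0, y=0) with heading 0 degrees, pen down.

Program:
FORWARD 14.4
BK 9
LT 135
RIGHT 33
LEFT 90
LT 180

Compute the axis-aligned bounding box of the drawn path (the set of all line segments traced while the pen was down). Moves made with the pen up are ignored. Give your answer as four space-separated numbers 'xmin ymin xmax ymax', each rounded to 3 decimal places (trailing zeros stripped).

Executing turtle program step by step:
Start: pos=(0,0), heading=0, pen down
FD 14.4: (0,0) -> (14.4,0) [heading=0, draw]
BK 9: (14.4,0) -> (5.4,0) [heading=0, draw]
LT 135: heading 0 -> 135
RT 33: heading 135 -> 102
LT 90: heading 102 -> 192
LT 180: heading 192 -> 12
Final: pos=(5.4,0), heading=12, 2 segment(s) drawn

Segment endpoints: x in {0, 5.4, 14.4}, y in {0}
xmin=0, ymin=0, xmax=14.4, ymax=0

Answer: 0 0 14.4 0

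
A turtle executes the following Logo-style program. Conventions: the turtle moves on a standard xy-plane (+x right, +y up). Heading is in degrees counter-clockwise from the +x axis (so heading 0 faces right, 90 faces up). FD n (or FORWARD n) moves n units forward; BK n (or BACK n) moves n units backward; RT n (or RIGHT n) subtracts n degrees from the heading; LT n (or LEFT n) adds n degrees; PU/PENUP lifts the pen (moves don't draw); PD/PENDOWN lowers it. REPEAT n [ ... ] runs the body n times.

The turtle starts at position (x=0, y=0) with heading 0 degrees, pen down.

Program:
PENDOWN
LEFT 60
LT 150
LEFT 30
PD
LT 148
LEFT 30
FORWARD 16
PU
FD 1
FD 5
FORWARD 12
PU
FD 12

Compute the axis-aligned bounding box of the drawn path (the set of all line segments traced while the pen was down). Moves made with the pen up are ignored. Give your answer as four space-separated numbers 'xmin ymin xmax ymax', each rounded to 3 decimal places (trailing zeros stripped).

Answer: 0 0 8.479 13.569

Derivation:
Executing turtle program step by step:
Start: pos=(0,0), heading=0, pen down
PD: pen down
LT 60: heading 0 -> 60
LT 150: heading 60 -> 210
LT 30: heading 210 -> 240
PD: pen down
LT 148: heading 240 -> 28
LT 30: heading 28 -> 58
FD 16: (0,0) -> (8.479,13.569) [heading=58, draw]
PU: pen up
FD 1: (8.479,13.569) -> (9.009,14.417) [heading=58, move]
FD 5: (9.009,14.417) -> (11.658,18.657) [heading=58, move]
FD 12: (11.658,18.657) -> (18.017,28.834) [heading=58, move]
PU: pen up
FD 12: (18.017,28.834) -> (24.376,39.01) [heading=58, move]
Final: pos=(24.376,39.01), heading=58, 1 segment(s) drawn

Segment endpoints: x in {0, 8.479}, y in {0, 13.569}
xmin=0, ymin=0, xmax=8.479, ymax=13.569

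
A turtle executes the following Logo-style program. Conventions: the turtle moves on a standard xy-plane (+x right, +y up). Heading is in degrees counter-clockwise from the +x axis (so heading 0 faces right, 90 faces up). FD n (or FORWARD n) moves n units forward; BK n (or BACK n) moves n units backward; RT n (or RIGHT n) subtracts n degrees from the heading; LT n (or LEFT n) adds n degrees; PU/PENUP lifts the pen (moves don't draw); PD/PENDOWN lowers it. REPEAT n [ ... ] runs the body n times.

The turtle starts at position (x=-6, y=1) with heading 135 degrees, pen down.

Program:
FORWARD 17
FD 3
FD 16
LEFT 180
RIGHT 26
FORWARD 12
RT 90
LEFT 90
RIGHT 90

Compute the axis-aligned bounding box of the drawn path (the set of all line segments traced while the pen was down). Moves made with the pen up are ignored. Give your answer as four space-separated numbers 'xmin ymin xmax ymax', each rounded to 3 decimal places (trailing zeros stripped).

Executing turtle program step by step:
Start: pos=(-6,1), heading=135, pen down
FD 17: (-6,1) -> (-18.021,13.021) [heading=135, draw]
FD 3: (-18.021,13.021) -> (-20.142,15.142) [heading=135, draw]
FD 16: (-20.142,15.142) -> (-31.456,26.456) [heading=135, draw]
LT 180: heading 135 -> 315
RT 26: heading 315 -> 289
FD 12: (-31.456,26.456) -> (-27.549,15.11) [heading=289, draw]
RT 90: heading 289 -> 199
LT 90: heading 199 -> 289
RT 90: heading 289 -> 199
Final: pos=(-27.549,15.11), heading=199, 4 segment(s) drawn

Segment endpoints: x in {-31.456, -27.549, -20.142, -18.021, -6}, y in {1, 13.021, 15.11, 15.142, 26.456}
xmin=-31.456, ymin=1, xmax=-6, ymax=26.456

Answer: -31.456 1 -6 26.456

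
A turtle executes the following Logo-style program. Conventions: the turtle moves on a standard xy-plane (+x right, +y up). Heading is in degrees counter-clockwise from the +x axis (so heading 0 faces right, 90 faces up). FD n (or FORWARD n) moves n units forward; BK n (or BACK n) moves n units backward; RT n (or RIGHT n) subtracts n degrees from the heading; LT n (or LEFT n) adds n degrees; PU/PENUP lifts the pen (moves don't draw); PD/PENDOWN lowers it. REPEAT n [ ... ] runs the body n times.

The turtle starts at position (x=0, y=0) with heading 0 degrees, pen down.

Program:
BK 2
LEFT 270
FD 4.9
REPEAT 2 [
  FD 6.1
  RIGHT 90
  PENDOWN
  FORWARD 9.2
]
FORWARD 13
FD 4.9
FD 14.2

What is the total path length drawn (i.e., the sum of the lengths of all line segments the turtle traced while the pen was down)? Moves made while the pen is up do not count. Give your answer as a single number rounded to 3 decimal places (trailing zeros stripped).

Executing turtle program step by step:
Start: pos=(0,0), heading=0, pen down
BK 2: (0,0) -> (-2,0) [heading=0, draw]
LT 270: heading 0 -> 270
FD 4.9: (-2,0) -> (-2,-4.9) [heading=270, draw]
REPEAT 2 [
  -- iteration 1/2 --
  FD 6.1: (-2,-4.9) -> (-2,-11) [heading=270, draw]
  RT 90: heading 270 -> 180
  PD: pen down
  FD 9.2: (-2,-11) -> (-11.2,-11) [heading=180, draw]
  -- iteration 2/2 --
  FD 6.1: (-11.2,-11) -> (-17.3,-11) [heading=180, draw]
  RT 90: heading 180 -> 90
  PD: pen down
  FD 9.2: (-17.3,-11) -> (-17.3,-1.8) [heading=90, draw]
]
FD 13: (-17.3,-1.8) -> (-17.3,11.2) [heading=90, draw]
FD 4.9: (-17.3,11.2) -> (-17.3,16.1) [heading=90, draw]
FD 14.2: (-17.3,16.1) -> (-17.3,30.3) [heading=90, draw]
Final: pos=(-17.3,30.3), heading=90, 9 segment(s) drawn

Segment lengths:
  seg 1: (0,0) -> (-2,0), length = 2
  seg 2: (-2,0) -> (-2,-4.9), length = 4.9
  seg 3: (-2,-4.9) -> (-2,-11), length = 6.1
  seg 4: (-2,-11) -> (-11.2,-11), length = 9.2
  seg 5: (-11.2,-11) -> (-17.3,-11), length = 6.1
  seg 6: (-17.3,-11) -> (-17.3,-1.8), length = 9.2
  seg 7: (-17.3,-1.8) -> (-17.3,11.2), length = 13
  seg 8: (-17.3,11.2) -> (-17.3,16.1), length = 4.9
  seg 9: (-17.3,16.1) -> (-17.3,30.3), length = 14.2
Total = 69.6

Answer: 69.6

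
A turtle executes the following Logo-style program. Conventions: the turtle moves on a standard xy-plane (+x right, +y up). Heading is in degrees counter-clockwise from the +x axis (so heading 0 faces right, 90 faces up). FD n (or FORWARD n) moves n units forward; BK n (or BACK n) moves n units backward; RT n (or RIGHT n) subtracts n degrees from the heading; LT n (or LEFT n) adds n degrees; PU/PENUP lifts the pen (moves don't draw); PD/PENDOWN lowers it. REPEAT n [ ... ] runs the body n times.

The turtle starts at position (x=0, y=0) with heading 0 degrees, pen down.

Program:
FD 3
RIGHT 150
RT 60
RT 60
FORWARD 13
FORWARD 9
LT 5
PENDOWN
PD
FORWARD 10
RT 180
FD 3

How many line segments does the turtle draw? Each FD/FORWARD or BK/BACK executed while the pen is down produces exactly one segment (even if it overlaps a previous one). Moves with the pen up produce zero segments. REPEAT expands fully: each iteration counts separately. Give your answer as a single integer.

Executing turtle program step by step:
Start: pos=(0,0), heading=0, pen down
FD 3: (0,0) -> (3,0) [heading=0, draw]
RT 150: heading 0 -> 210
RT 60: heading 210 -> 150
RT 60: heading 150 -> 90
FD 13: (3,0) -> (3,13) [heading=90, draw]
FD 9: (3,13) -> (3,22) [heading=90, draw]
LT 5: heading 90 -> 95
PD: pen down
PD: pen down
FD 10: (3,22) -> (2.128,31.962) [heading=95, draw]
RT 180: heading 95 -> 275
FD 3: (2.128,31.962) -> (2.39,28.973) [heading=275, draw]
Final: pos=(2.39,28.973), heading=275, 5 segment(s) drawn
Segments drawn: 5

Answer: 5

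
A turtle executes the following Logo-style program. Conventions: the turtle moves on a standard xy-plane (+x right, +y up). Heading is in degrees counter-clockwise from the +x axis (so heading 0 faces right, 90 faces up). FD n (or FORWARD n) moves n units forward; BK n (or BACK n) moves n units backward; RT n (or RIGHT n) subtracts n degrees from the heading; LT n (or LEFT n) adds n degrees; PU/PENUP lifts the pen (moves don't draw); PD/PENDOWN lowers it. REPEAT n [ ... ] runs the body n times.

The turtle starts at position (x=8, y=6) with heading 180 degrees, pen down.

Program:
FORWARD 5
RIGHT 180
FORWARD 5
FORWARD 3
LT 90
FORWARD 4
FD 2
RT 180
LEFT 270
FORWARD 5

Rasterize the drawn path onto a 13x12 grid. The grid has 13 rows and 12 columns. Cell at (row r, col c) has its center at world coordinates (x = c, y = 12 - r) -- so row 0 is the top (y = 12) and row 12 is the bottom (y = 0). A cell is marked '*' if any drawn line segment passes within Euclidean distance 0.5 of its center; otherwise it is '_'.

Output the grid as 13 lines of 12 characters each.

Answer: ______******
___________*
___________*
___________*
___________*
___________*
___*********
____________
____________
____________
____________
____________
____________

Derivation:
Segment 0: (8,6) -> (3,6)
Segment 1: (3,6) -> (8,6)
Segment 2: (8,6) -> (11,6)
Segment 3: (11,6) -> (11,10)
Segment 4: (11,10) -> (11,12)
Segment 5: (11,12) -> (6,12)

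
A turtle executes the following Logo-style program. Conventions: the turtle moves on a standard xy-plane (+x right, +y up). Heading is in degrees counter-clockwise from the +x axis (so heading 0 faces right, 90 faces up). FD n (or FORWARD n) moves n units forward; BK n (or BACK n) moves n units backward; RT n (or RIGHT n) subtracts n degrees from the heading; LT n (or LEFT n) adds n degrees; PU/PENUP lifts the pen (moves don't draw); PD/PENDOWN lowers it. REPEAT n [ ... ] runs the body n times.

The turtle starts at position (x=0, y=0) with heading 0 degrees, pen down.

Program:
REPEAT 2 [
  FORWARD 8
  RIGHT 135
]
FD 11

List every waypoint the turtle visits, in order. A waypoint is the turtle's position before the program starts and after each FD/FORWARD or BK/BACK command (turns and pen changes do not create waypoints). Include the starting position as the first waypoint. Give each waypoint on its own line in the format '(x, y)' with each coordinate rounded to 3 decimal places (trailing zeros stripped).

Answer: (0, 0)
(8, 0)
(2.343, -5.657)
(2.343, 5.343)

Derivation:
Executing turtle program step by step:
Start: pos=(0,0), heading=0, pen down
REPEAT 2 [
  -- iteration 1/2 --
  FD 8: (0,0) -> (8,0) [heading=0, draw]
  RT 135: heading 0 -> 225
  -- iteration 2/2 --
  FD 8: (8,0) -> (2.343,-5.657) [heading=225, draw]
  RT 135: heading 225 -> 90
]
FD 11: (2.343,-5.657) -> (2.343,5.343) [heading=90, draw]
Final: pos=(2.343,5.343), heading=90, 3 segment(s) drawn
Waypoints (4 total):
(0, 0)
(8, 0)
(2.343, -5.657)
(2.343, 5.343)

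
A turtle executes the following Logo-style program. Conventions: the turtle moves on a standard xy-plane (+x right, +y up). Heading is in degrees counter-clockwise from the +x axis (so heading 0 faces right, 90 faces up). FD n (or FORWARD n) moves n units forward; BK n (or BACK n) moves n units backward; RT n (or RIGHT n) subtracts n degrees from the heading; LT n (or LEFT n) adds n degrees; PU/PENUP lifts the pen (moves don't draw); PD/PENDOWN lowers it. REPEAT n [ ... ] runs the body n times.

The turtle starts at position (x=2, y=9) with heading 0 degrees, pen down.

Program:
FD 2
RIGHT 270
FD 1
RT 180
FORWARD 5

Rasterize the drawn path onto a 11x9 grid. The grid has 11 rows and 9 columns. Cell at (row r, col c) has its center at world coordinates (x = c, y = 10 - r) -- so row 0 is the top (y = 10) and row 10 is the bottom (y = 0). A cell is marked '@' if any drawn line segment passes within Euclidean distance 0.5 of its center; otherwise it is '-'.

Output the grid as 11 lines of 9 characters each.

Answer: ----@----
--@@@----
----@----
----@----
----@----
----@----
---------
---------
---------
---------
---------

Derivation:
Segment 0: (2,9) -> (4,9)
Segment 1: (4,9) -> (4,10)
Segment 2: (4,10) -> (4,5)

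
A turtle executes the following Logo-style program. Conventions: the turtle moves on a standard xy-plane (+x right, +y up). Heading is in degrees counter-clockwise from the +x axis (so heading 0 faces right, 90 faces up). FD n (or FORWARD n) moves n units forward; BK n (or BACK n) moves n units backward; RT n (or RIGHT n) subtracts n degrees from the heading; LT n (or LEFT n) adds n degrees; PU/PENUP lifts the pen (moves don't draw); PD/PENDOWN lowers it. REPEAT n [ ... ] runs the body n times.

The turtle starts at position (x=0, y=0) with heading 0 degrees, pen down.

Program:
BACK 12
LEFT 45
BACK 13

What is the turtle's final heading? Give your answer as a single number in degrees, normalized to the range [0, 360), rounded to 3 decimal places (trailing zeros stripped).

Executing turtle program step by step:
Start: pos=(0,0), heading=0, pen down
BK 12: (0,0) -> (-12,0) [heading=0, draw]
LT 45: heading 0 -> 45
BK 13: (-12,0) -> (-21.192,-9.192) [heading=45, draw]
Final: pos=(-21.192,-9.192), heading=45, 2 segment(s) drawn

Answer: 45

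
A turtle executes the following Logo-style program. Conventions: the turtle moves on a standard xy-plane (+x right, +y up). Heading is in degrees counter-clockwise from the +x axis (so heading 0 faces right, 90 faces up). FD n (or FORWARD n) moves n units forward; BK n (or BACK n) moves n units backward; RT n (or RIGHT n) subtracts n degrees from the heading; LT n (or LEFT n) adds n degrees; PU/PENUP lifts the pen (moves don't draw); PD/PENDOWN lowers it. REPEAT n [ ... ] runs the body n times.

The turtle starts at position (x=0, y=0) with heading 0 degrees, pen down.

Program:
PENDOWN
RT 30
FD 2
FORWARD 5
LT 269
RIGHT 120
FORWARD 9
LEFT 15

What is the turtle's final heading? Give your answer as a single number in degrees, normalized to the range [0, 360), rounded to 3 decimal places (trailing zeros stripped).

Executing turtle program step by step:
Start: pos=(0,0), heading=0, pen down
PD: pen down
RT 30: heading 0 -> 330
FD 2: (0,0) -> (1.732,-1) [heading=330, draw]
FD 5: (1.732,-1) -> (6.062,-3.5) [heading=330, draw]
LT 269: heading 330 -> 239
RT 120: heading 239 -> 119
FD 9: (6.062,-3.5) -> (1.699,4.372) [heading=119, draw]
LT 15: heading 119 -> 134
Final: pos=(1.699,4.372), heading=134, 3 segment(s) drawn

Answer: 134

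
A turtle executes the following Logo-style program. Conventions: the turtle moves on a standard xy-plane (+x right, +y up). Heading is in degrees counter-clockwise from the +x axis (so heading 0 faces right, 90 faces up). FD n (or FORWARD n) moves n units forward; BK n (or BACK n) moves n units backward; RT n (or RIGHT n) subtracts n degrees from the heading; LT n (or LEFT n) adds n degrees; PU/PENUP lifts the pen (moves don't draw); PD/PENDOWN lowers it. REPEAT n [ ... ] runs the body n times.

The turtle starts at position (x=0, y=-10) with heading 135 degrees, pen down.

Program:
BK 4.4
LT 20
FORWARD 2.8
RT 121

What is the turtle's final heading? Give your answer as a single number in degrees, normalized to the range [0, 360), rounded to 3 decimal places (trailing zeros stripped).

Executing turtle program step by step:
Start: pos=(0,-10), heading=135, pen down
BK 4.4: (0,-10) -> (3.111,-13.111) [heading=135, draw]
LT 20: heading 135 -> 155
FD 2.8: (3.111,-13.111) -> (0.574,-11.928) [heading=155, draw]
RT 121: heading 155 -> 34
Final: pos=(0.574,-11.928), heading=34, 2 segment(s) drawn

Answer: 34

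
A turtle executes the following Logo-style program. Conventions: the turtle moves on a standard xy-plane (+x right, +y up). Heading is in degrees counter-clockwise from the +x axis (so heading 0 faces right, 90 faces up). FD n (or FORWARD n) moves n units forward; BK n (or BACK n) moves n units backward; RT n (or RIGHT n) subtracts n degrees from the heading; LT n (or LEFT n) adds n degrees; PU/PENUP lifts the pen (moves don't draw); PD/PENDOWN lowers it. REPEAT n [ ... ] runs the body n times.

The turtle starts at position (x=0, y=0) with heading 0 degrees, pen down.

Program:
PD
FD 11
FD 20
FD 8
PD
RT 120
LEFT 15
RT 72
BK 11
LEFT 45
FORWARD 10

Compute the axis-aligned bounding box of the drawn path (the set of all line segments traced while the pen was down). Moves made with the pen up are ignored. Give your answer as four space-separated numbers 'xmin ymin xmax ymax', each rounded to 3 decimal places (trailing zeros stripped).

Executing turtle program step by step:
Start: pos=(0,0), heading=0, pen down
PD: pen down
FD 11: (0,0) -> (11,0) [heading=0, draw]
FD 20: (11,0) -> (31,0) [heading=0, draw]
FD 8: (31,0) -> (39,0) [heading=0, draw]
PD: pen down
RT 120: heading 0 -> 240
LT 15: heading 240 -> 255
RT 72: heading 255 -> 183
BK 11: (39,0) -> (49.985,0.576) [heading=183, draw]
LT 45: heading 183 -> 228
FD 10: (49.985,0.576) -> (43.294,-6.856) [heading=228, draw]
Final: pos=(43.294,-6.856), heading=228, 5 segment(s) drawn

Segment endpoints: x in {0, 11, 31, 39, 43.294, 49.985}, y in {-6.856, 0, 0.576}
xmin=0, ymin=-6.856, xmax=49.985, ymax=0.576

Answer: 0 -6.856 49.985 0.576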